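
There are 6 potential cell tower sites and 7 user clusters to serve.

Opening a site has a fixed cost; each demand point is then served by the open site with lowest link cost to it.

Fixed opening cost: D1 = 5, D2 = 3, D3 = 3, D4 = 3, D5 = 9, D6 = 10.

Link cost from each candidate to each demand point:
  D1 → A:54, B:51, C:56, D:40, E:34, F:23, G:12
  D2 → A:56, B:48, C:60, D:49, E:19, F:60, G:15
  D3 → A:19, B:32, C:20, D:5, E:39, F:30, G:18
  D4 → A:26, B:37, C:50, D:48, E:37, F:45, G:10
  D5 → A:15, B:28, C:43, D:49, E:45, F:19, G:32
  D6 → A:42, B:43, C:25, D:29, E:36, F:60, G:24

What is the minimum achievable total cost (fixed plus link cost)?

134

Open {D2, D3, D4, D5}: assign each demand point to its cheapest open site.
  A→D5 15, B→D5 28, C→D3 20, D→D3 5, E→D2 19, F→D5 19, G→D4 10
  link cost 116, fixed 18 → total 134.
Compare {D2, D3, D5}: link cost 121 + fixed 15 = 136.
Compare {D1, D2, D3, D5}: link cost 118 + fixed 20 = 138.
Compare {D1, D2, D3, D4, D5}: link cost 116 + fixed 23 = 139.
All other subsets cost ≥ 136. Minimum total cost: 134.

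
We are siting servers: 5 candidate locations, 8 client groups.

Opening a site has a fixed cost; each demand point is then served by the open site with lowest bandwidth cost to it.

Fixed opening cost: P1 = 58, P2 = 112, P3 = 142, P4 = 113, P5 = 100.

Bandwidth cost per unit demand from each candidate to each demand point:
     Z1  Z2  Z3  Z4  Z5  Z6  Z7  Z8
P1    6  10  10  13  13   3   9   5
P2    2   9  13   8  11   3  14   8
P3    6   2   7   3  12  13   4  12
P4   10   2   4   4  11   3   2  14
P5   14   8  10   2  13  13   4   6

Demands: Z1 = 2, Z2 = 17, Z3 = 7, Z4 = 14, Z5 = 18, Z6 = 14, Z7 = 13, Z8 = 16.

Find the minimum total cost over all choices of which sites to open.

Open {P1, P4}: assign each demand point to its cheapest open site.
  Z1→P1 2×6=12, Z2→P4 17×2=34, Z3→P4 7×4=28, Z4→P4 14×4=56, Z5→P4 18×11=198, Z6→P1 14×3=42, Z7→P4 13×2=26, Z8→P1 16×5=80
  bandwidth cost 476, fixed 171 → total 647.
Compare {P4, P5}: bandwidth cost 472 + fixed 213 = 685.
Compare {P1, P4, P5}: bandwidth cost 448 + fixed 271 = 719.
Compare {P1, P3}: bandwidth cost 527 + fixed 200 = 727.
All other subsets cost ≥ 685. Minimum total cost: 647.

647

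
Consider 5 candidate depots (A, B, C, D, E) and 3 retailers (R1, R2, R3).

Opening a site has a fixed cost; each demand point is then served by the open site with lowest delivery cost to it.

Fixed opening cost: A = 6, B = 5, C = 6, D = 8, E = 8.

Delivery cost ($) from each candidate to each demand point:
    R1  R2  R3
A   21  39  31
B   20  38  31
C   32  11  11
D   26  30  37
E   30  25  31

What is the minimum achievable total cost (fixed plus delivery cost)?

53

Open {B, C}: assign each demand point to its cheapest open site.
  R1→B 20, R2→C 11, R3→C 11
  delivery cost 42, fixed 11 → total 53.
Compare {A, C}: delivery cost 43 + fixed 12 = 55.
Compare {A, B, C}: delivery cost 42 + fixed 17 = 59.
Compare {C}: delivery cost 54 + fixed 6 = 60.
All other subsets cost ≥ 55. Minimum total cost: 53.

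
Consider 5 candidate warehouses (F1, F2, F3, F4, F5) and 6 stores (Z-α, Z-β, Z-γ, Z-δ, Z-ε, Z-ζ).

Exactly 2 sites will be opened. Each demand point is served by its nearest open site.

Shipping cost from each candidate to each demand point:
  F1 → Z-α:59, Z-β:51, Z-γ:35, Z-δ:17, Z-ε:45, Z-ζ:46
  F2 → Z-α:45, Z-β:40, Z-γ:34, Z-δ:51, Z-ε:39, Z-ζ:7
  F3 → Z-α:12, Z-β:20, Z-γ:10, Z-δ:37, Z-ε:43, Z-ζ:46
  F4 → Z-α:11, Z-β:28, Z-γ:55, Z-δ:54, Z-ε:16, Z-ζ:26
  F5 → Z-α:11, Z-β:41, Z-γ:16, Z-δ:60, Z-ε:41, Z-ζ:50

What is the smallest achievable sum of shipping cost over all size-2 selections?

120

Open {F3, F4}.
  Z-α→F4 11, Z-β→F3 20, Z-γ→F3 10, Z-δ→F3 37, Z-ε→F4 16, Z-ζ→F4 26  ⇒ total 120.
Compare {F2, F3}: total 125.
Compare {F1, F4}: total 133.
No size-2 selection does better; minimum is 120.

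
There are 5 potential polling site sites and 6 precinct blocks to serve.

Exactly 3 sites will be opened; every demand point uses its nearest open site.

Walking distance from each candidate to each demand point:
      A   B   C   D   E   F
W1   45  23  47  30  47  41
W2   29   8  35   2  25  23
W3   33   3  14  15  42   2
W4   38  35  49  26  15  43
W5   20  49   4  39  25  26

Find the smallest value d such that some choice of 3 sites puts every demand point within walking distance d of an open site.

Open {W3, W4, W5}.
  Farthest demand point is A at walking distance 20 (to W5); all others are ≤ 20.
With {W2, W4, W5} the worst case is 23.
With {W1, W2, W5} the worst case is 25.
No size-3 selection achieves below 20.

20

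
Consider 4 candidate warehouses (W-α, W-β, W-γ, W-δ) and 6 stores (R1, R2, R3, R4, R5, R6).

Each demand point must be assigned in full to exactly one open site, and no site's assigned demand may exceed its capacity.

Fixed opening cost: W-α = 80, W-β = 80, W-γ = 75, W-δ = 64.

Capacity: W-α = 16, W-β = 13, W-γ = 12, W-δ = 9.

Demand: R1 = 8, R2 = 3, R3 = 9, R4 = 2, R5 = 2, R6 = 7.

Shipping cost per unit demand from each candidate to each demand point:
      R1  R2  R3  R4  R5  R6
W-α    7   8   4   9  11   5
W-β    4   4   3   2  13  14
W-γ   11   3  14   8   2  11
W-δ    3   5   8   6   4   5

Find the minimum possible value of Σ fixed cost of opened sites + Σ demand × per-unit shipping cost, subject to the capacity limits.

Open {W-α, W-γ, W-δ}; cheapest assignment that respects the capacities:
  W-α (cap 16, load 16): R3, R6 — cost 9×4 + 7×5 = 71
  W-γ (cap 12, load 7): R2, R4, R5 — cost 3×3 + 2×8 + 2×2 = 29
  W-δ (cap 9, load 8): R1 — cost 8×3 = 24
  Shipping 124, fixed 219 → total 343.
  Any other capacity-feasible assignment to {W-α, W-γ, W-δ} ships for at least 124.
Compare {W-α, W-β, W-δ}: its best feasible assignment gives total 351.
Compare {W-α, W-β, W-γ}: its best feasible assignment gives total 355.
Every other set of open sites that can feasibly serve all demand totals ≥ 351 even under its best assignment. Minimum: 343.

343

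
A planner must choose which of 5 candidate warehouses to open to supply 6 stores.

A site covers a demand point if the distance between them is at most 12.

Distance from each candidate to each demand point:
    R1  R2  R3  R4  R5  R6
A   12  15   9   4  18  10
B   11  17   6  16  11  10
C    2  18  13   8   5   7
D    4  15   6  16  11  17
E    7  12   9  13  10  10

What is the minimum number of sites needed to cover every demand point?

Coverage sets (demand points within 12 of each site):
  A: {R1, R3, R4, R6}
  B: {R1, R3, R5, R6}
  C: {R1, R4, R5, R6}
  D: {R1, R3, R5}
  E: {R1, R2, R3, R5, R6}
No single site covers all 6 demand points.
But {A, E} covers everything, so the minimum is 2.

2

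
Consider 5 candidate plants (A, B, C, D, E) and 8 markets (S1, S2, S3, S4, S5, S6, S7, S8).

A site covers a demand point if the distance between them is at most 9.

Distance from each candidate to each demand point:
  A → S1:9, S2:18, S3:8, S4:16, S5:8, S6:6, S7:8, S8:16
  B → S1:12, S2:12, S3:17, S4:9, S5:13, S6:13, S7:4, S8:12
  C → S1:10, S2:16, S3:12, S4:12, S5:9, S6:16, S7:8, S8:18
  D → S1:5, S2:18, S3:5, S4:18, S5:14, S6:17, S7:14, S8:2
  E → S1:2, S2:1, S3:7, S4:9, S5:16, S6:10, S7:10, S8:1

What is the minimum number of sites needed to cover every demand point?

2

Coverage sets (demand points within 9 of each site):
  A: {S1, S3, S5, S6, S7}
  B: {S4, S7}
  C: {S5, S7}
  D: {S1, S3, S8}
  E: {S1, S2, S3, S4, S8}
No single site covers all 8 demand points.
But {A, E} covers everything, so the minimum is 2.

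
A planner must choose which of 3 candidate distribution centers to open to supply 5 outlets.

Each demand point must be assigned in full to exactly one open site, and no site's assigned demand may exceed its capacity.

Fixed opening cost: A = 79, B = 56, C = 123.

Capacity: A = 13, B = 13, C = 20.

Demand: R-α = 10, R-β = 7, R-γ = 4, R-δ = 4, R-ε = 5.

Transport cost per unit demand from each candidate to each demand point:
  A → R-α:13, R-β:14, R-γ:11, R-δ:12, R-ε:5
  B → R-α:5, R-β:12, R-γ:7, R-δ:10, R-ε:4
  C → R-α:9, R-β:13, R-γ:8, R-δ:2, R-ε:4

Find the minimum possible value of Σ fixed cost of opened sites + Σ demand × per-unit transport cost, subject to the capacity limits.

380

Open {B, C}; cheapest assignment that respects the capacities:
  B (cap 13, load 10): R-α — cost 10×5 = 50
  C (cap 20, load 20): R-β, R-γ, R-δ, R-ε — cost 7×13 + 4×8 + 4×2 + 5×4 = 151
  Shipping 201, fixed 179 → total 380.
  Any other capacity-feasible assignment to {B, C} ships for at least 201.
Compare {A, C}: its best feasible assignment gives total 455.
Compare {A, B, C}: its best feasible assignment gives total 459.
Every other set of open sites that can feasibly serve all demand totals ≥ 455 even under its best assignment. Minimum: 380.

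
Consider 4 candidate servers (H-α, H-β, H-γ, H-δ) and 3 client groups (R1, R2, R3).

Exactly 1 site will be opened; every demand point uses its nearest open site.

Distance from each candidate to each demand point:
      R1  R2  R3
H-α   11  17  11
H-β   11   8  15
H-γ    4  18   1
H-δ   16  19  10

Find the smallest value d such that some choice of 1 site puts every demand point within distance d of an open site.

15

Open {H-β}.
  Farthest demand point is R3 at distance 15 (to H-β); all others are ≤ 15.
With {H-α} the worst case is 17.
With {H-γ} the worst case is 18.
No size-1 selection achieves below 15.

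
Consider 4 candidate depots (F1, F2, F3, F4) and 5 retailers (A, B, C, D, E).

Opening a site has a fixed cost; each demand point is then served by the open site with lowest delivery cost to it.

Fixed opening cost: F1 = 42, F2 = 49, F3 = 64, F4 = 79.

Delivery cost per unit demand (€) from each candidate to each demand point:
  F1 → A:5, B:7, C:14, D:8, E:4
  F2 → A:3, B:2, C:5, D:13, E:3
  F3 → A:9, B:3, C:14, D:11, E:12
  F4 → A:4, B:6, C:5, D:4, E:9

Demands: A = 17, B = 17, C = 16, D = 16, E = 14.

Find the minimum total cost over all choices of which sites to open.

399

Open {F2, F4}: assign each demand point to its cheapest open site.
  A→F2 17×3=51, B→F2 17×2=34, C→F2 16×5=80, D→F4 16×4=64, E→F2 14×3=42
  delivery cost 271, fixed 128 → total 399.
Compare {F1, F2}: delivery cost 335 + fixed 91 = 426.
Compare {F1, F2, F4}: delivery cost 271 + fixed 170 = 441.
Compare {F2, F3, F4}: delivery cost 271 + fixed 192 = 463.
All other subsets cost ≥ 426. Minimum total cost: 399.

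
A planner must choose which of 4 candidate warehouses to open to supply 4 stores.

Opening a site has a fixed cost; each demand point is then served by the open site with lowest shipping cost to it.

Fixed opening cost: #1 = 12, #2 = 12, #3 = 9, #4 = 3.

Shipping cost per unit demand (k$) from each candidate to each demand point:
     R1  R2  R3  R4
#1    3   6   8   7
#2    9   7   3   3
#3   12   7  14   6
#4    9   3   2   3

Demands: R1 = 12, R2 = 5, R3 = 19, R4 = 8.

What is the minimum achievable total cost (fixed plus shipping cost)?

128

Open {#1, #4}: assign each demand point to its cheapest open site.
  R1→#1 12×3=36, R2→#4 5×3=15, R3→#4 19×2=38, R4→#4 8×3=24
  shipping cost 113, fixed 15 → total 128.
Compare {#1, #3, #4}: shipping cost 113 + fixed 24 = 137.
Compare {#1, #2, #4}: shipping cost 113 + fixed 27 = 140.
Compare {#1, #2, #3, #4}: shipping cost 113 + fixed 36 = 149.
All other subsets cost ≥ 137. Minimum total cost: 128.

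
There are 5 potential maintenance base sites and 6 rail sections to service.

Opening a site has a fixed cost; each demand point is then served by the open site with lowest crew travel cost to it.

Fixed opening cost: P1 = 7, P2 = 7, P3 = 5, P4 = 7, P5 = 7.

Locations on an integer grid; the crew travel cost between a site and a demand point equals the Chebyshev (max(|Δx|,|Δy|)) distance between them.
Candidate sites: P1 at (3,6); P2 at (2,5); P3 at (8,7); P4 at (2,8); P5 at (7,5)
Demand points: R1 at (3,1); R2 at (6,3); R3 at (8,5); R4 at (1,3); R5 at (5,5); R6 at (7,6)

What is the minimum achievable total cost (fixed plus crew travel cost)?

Open {P5}: assign each demand point to its cheapest open site.
  R1→P5 4, R2→P5 2, R3→P5 1, R4→P5 6, R5→P5 2, R6→P5 1
  crew travel cost 16, fixed 7 → total 23.
Compare {P2, P5}: crew travel cost 12 + fixed 14 = 26.
Compare {P1, P5}: crew travel cost 13 + fixed 14 = 27.
Compare {P3}: crew travel cost 23 + fixed 5 = 28.
All other subsets cost ≥ 26. Minimum total cost: 23.

23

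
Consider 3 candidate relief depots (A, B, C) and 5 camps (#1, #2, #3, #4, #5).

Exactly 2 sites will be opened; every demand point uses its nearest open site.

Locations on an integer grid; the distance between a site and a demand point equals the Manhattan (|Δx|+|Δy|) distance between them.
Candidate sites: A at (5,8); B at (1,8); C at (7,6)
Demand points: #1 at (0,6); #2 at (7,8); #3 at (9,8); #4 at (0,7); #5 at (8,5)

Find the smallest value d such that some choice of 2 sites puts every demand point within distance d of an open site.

Open {B, C}.
  Farthest demand point is #3 at distance 4 (to C); all others are ≤ 4.
With {A, B} the worst case is 6.
With {A, C} the worst case is 7.
No size-2 selection achieves below 4.

4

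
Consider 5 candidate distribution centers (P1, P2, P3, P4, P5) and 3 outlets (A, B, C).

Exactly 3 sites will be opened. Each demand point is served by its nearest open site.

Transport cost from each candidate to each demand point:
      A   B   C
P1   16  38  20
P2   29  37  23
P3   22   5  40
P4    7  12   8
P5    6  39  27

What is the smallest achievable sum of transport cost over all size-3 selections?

Open {P3, P4, P5}.
  A→P5 6, B→P3 5, C→P4 8  ⇒ total 19.
Compare {P1, P3, P4}: total 20.
Compare {P2, P3, P4}: total 20.
No size-3 selection does better; minimum is 19.

19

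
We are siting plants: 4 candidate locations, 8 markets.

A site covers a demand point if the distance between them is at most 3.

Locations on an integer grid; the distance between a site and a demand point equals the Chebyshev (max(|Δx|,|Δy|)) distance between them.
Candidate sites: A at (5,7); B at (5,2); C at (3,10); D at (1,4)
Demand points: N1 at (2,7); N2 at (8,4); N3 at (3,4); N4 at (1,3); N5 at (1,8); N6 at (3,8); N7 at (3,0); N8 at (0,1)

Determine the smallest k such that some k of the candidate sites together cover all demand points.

Coverage sets (demand points within 3 of each site):
  A: {N1, N2, N3, N6}
  B: {N2, N3, N7}
  C: {N1, N5, N6}
  D: {N1, N3, N4, N8}
No 2 sites suffice: every size-2 union leaves at least one demand point uncovered.
But {B, C, D} covers everything, so the minimum is 3.

3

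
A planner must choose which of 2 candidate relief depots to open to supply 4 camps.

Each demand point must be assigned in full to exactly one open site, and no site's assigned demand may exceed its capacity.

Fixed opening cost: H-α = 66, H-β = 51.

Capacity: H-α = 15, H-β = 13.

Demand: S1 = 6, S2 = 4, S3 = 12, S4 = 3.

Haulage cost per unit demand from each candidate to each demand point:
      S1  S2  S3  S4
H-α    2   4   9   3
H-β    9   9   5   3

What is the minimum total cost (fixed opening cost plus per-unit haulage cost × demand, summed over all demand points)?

Open {H-α, H-β}; cheapest assignment that respects the capacities:
  H-α (cap 15, load 13): S1, S2, S4 — cost 6×2 + 4×4 + 3×3 = 37
  H-β (cap 13, load 12): S3 — cost 12×5 = 60
  Shipping 97, fixed 117 → total 214.
  Any other capacity-feasible assignment to {H-α, H-β} ships for at least 97.
Total demand is 25 and no other set of sites has combined capacity ≥ 25, so {H-α, H-β} is the only feasible choice of open sites. Minimum: 214.

214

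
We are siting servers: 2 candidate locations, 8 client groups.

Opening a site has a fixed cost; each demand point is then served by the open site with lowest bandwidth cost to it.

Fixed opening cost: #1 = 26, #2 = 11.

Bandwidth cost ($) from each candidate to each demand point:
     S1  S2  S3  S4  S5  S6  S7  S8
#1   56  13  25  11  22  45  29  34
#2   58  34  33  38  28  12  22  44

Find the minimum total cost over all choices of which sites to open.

Open {#1, #2}: assign each demand point to its cheapest open site.
  S1→#1 56, S2→#1 13, S3→#1 25, S4→#1 11, S5→#1 22, S6→#2 12, S7→#2 22, S8→#1 34
  bandwidth cost 195, fixed 37 → total 232.
Compare {#1}: bandwidth cost 235 + fixed 26 = 261.
Compare {#2}: bandwidth cost 269 + fixed 11 = 280.

232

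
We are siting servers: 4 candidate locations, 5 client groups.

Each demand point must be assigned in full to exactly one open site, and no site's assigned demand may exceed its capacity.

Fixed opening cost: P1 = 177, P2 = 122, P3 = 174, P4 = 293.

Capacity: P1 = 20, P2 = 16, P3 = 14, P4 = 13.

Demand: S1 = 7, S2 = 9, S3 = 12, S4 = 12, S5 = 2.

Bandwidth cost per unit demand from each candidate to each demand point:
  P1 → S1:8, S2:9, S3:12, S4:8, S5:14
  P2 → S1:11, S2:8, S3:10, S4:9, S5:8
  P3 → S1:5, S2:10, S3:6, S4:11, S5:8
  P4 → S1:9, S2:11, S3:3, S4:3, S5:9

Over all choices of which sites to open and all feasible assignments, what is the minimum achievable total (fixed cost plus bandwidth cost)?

Open {P1, P2, P3}; cheapest assignment that respects the capacities:
  P1 (cap 20, load 19): S1, S4 — cost 7×8 + 12×8 = 152
  P2 (cap 16, load 11): S2, S5 — cost 9×8 + 2×8 = 88
  P3 (cap 14, load 12): S3 — cost 12×6 = 72
  Shipping 312, fixed 473 → total 785.
  Any other capacity-feasible assignment to {P1, P2, P3} ships for at least 312.
Compare {P2, P3, P4}: its best feasible assignment gives total 862.
Compare {P1, P2, P4}: its best feasible assignment gives total 868.
Every other set of open sites that can feasibly serve all demand totals ≥ 862 even under its best assignment. Minimum: 785.

785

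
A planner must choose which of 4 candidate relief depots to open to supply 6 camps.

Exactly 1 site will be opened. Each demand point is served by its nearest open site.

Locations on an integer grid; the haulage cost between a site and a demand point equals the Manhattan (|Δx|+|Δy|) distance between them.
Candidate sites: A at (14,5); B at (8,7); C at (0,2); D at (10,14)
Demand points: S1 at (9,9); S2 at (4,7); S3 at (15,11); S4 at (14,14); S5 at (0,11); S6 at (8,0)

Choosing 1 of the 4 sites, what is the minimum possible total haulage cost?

50

Open {B}.
  S1→B 3, S2→B 4, S3→B 11, S4→B 13, S5→B 12, S6→B 7  ⇒ total 50.
Compare {D}: total 60.
Compare {A}: total 68.
No size-1 selection does better; minimum is 50.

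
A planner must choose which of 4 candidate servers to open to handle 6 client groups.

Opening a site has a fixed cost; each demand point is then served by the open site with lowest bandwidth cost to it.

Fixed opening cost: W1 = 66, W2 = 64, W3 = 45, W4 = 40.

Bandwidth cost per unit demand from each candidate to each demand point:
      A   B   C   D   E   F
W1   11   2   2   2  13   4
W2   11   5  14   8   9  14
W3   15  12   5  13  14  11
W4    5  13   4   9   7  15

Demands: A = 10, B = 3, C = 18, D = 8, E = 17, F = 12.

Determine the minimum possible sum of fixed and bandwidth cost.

Open {W1, W4}: assign each demand point to its cheapest open site.
  A→W4 10×5=50, B→W1 3×2=6, C→W1 18×2=36, D→W1 8×2=16, E→W4 17×7=119, F→W1 12×4=48
  bandwidth cost 275, fixed 106 → total 381.
Compare {W1, W3, W4}: bandwidth cost 275 + fixed 151 = 426.
Compare {W1, W2, W4}: bandwidth cost 275 + fixed 170 = 445.
Compare {W1, W2, W3, W4}: bandwidth cost 275 + fixed 215 = 490.
All other subsets cost ≥ 426. Minimum total cost: 381.

381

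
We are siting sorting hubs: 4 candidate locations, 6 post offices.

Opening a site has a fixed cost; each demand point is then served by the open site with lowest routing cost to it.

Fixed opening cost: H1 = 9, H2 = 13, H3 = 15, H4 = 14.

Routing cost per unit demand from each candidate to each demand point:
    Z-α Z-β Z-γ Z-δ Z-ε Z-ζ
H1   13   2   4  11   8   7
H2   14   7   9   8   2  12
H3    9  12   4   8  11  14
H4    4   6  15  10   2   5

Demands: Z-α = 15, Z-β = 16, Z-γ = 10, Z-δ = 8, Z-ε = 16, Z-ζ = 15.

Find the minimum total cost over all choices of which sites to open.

Open {H1, H2, H4}: assign each demand point to its cheapest open site.
  Z-α→H4 15×4=60, Z-β→H1 16×2=32, Z-γ→H1 10×4=40, Z-δ→H2 8×8=64, Z-ε→H2 16×2=32, Z-ζ→H4 15×5=75
  routing cost 303, fixed 36 → total 339.
Compare {H1, H3, H4}: routing cost 303 + fixed 38 = 341.
Compare {H1, H4}: routing cost 319 + fixed 23 = 342.
Compare {H1, H2, H3, H4}: routing cost 303 + fixed 51 = 354.
All other subsets cost ≥ 341. Minimum total cost: 339.

339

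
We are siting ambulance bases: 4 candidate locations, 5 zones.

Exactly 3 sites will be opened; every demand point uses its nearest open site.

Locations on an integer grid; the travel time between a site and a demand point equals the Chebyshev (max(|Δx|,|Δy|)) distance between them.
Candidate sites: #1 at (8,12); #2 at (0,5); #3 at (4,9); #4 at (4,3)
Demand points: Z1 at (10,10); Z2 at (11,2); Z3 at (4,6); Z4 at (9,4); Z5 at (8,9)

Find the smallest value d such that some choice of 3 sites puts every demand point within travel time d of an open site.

Open {#1, #2, #3}.
  Farthest demand point is Z2 at travel time 7 (to #3); all others are ≤ 7.
With {#1, #2, #4} the worst case is 7.
With {#1, #3, #4} the worst case is 7.
No size-3 selection achieves below 7.

7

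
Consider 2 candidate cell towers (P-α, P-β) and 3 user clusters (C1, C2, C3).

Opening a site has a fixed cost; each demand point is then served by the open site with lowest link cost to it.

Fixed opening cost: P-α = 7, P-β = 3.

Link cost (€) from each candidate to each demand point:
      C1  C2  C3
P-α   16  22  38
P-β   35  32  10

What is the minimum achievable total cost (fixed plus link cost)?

Open {P-α, P-β}: assign each demand point to its cheapest open site.
  C1→P-α 16, C2→P-α 22, C3→P-β 10
  link cost 48, fixed 10 → total 58.
Compare {P-β}: link cost 77 + fixed 3 = 80.
Compare {P-α}: link cost 76 + fixed 7 = 83.

58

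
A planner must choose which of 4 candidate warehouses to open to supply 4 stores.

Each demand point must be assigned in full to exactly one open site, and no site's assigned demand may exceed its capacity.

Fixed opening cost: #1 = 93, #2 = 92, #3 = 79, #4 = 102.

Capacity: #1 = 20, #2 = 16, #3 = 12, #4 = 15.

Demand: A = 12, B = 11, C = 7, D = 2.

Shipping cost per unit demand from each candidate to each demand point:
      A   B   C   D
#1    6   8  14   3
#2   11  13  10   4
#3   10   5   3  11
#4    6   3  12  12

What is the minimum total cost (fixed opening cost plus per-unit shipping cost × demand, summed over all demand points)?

Open {#1, #3, #4}; cheapest assignment that respects the capacities:
  #1 (cap 20, load 14): A, D — cost 12×6 + 2×3 = 78
  #3 (cap 12, load 7): C — cost 7×3 = 21
  #4 (cap 15, load 11): B — cost 11×3 = 33
  Shipping 132, fixed 274 → total 406.
  Any other capacity-feasible assignment to {#1, #3, #4} ships for at least 132.
Compare {#1, #4}: its best feasible assignment gives total 422.
Compare {#1, #2, #3}: its best feasible assignment gives total 467.
Every other set of open sites that can feasibly serve all demand totals ≥ 422 even under its best assignment. Minimum: 406.

406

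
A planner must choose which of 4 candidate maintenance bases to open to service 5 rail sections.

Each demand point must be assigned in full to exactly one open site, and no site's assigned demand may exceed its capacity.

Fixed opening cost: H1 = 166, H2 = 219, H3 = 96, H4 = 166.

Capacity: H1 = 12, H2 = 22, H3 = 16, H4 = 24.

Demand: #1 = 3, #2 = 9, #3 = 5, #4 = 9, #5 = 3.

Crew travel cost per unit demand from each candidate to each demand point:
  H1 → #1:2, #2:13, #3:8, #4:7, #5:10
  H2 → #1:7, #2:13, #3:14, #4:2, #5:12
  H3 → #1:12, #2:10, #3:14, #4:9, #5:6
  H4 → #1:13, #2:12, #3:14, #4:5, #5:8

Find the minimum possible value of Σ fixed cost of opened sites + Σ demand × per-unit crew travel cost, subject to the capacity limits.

Open {H3, H4}; cheapest assignment that respects the capacities:
  H3 (cap 16, load 15): #1, #2, #5 — cost 3×12 + 9×10 + 3×6 = 144
  H4 (cap 24, load 14): #3, #4 — cost 5×14 + 9×5 = 115
  Shipping 259, fixed 262 → total 521.
  Any other capacity-feasible assignment to {H3, H4} ships for at least 259.
Compare {H2, H3}: its best feasible assignment gives total 532.
Compare {H1, H4}: its best feasible assignment gives total 555.
Every other set of open sites that can feasibly serve all demand totals ≥ 532 even under its best assignment. Minimum: 521.

521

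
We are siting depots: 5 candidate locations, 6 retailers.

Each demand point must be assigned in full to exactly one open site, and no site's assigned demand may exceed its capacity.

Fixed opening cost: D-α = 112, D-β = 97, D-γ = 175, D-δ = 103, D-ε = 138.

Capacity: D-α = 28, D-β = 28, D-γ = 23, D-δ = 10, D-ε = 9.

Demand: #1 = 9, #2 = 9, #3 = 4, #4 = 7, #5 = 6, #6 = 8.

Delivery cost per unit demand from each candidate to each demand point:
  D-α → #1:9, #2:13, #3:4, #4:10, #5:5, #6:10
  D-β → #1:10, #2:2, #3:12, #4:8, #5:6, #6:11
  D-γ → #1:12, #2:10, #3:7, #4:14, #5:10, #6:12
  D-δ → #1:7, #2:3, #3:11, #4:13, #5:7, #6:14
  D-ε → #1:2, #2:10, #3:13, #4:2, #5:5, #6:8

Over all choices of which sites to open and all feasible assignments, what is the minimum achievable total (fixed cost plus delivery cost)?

Open {D-α, D-β}; cheapest assignment that respects the capacities:
  D-α (cap 28, load 27): #1, #3, #5, #6 — cost 9×9 + 4×4 + 6×5 + 8×10 = 207
  D-β (cap 28, load 16): #2, #4 — cost 9×2 + 7×8 = 74
  Shipping 281, fixed 209 → total 490.
  Any other capacity-feasible assignment to {D-α, D-β} ships for at least 281.
Compare {D-α, D-β, D-ε}: its best feasible assignment gives total 565.
Compare {D-α, D-β, D-δ}: its best feasible assignment gives total 575.
Every other set of open sites that can feasibly serve all demand totals ≥ 565 even under its best assignment. Minimum: 490.

490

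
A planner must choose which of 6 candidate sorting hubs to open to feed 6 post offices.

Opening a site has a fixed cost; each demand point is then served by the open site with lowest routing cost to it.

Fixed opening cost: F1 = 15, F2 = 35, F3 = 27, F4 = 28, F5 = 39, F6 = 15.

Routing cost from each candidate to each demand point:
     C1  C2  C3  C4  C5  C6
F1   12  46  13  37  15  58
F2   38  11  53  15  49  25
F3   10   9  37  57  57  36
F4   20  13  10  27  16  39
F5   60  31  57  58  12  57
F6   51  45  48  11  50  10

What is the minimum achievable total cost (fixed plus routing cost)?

123

Open {F4, F6}: assign each demand point to its cheapest open site.
  C1→F4 20, C2→F4 13, C3→F4 10, C4→F6 11, C5→F4 16, C6→F6 10
  routing cost 80, fixed 43 → total 123.
Compare {F1, F3, F6}: routing cost 68 + fixed 57 = 125.
Compare {F1, F4, F6}: routing cost 71 + fixed 58 = 129.
Compare {F1, F6}: routing cost 106 + fixed 30 = 136.
All other subsets cost ≥ 125. Minimum total cost: 123.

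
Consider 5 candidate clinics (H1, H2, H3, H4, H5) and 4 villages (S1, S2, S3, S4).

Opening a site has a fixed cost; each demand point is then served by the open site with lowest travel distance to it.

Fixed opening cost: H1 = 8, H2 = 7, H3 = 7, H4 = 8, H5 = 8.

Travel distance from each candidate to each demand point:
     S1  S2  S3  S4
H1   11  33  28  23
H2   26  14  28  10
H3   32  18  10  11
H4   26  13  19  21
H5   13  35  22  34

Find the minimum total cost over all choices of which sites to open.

Open {H1, H3}: assign each demand point to its cheapest open site.
  S1→H1 11, S2→H3 18, S3→H3 10, S4→H3 11
  travel distance 50, fixed 15 → total 65.
Compare {H3, H5}: travel distance 52 + fixed 15 = 67.
Compare {H1, H2, H3}: travel distance 45 + fixed 22 = 67.
Compare {H1, H3, H4}: travel distance 45 + fixed 23 = 68.
All other subsets cost ≥ 67. Minimum total cost: 65.

65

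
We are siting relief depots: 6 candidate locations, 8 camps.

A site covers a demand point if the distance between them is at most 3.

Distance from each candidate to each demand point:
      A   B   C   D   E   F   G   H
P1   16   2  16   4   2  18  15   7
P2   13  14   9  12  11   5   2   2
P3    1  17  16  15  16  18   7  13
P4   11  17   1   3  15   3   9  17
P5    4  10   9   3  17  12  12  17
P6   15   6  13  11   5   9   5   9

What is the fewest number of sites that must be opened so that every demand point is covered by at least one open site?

4

Coverage sets (demand points within 3 of each site):
  P1: {B, E}
  P2: {G, H}
  P3: {A}
  P4: {C, D, F}
  P5: {D}
  P6: {}
No 3 sites suffice: every size-3 union leaves at least one demand point uncovered.
But {P1, P2, P3, P4} covers everything, so the minimum is 4.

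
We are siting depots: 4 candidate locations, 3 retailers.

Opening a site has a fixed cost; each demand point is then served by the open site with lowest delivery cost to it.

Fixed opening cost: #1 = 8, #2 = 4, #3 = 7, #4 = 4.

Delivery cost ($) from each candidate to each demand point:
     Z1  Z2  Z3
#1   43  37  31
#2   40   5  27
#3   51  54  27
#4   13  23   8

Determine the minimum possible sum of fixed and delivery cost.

Open {#2, #4}: assign each demand point to its cheapest open site.
  Z1→#4 13, Z2→#2 5, Z3→#4 8
  delivery cost 26, fixed 8 → total 34.
Compare {#2, #3, #4}: delivery cost 26 + fixed 15 = 41.
Compare {#1, #2, #4}: delivery cost 26 + fixed 16 = 42.
Compare {#4}: delivery cost 44 + fixed 4 = 48.
All other subsets cost ≥ 41. Minimum total cost: 34.

34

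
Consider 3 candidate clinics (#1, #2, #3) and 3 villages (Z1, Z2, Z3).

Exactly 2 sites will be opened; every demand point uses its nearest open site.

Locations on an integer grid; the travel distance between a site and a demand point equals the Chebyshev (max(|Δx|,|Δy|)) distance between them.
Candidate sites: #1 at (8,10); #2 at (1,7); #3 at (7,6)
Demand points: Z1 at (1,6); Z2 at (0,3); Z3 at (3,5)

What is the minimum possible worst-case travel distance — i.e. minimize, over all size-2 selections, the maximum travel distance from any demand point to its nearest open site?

4

Open {#1, #2}.
  Farthest demand point is Z2 at travel distance 4 (to #2); all others are ≤ 4.
With {#2, #3} the worst case is 4.
With {#1, #3} the worst case is 7.
No size-2 selection achieves below 4.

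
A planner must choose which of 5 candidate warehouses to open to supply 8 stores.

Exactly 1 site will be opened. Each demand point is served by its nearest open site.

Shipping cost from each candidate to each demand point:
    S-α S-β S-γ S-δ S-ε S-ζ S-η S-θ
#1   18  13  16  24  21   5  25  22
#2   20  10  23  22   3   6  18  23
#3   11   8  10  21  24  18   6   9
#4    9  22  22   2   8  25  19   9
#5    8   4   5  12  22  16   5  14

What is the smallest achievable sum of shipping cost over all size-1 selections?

Open {#5}.
  S-α→#5 8, S-β→#5 4, S-γ→#5 5, S-δ→#5 12, S-ε→#5 22, S-ζ→#5 16, S-η→#5 5, S-θ→#5 14  ⇒ total 86.
Compare {#3}: total 107.
Compare {#4}: total 116.
No size-1 selection does better; minimum is 86.

86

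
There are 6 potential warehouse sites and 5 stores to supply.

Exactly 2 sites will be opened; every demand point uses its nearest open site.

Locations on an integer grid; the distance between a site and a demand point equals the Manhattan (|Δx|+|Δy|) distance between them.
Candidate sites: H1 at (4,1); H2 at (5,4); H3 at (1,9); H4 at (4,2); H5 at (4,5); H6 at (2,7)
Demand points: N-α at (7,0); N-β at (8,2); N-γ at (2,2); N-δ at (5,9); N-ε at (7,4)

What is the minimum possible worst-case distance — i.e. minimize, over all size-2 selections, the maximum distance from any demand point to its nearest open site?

5

Open {H1, H2}.
  Farthest demand point is N-β at distance 5 (to H1); all others are ≤ 5.
With {H1, H5} the worst case is 5.
With {H2, H4} the worst case is 5.
No size-2 selection achieves below 5.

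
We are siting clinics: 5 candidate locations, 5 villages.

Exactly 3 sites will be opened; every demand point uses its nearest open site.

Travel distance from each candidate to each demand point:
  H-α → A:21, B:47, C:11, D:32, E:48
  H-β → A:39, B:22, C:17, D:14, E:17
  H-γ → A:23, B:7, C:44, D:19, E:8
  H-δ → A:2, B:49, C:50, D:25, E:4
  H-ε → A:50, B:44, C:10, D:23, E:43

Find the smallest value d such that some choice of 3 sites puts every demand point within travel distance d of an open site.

Open {H-β, H-γ, H-δ}.
  Farthest demand point is C at travel distance 17 (to H-β); all others are ≤ 17.
With {H-α, H-γ, H-δ} the worst case is 19.
With {H-γ, H-δ, H-ε} the worst case is 19.
No size-3 selection achieves below 17.

17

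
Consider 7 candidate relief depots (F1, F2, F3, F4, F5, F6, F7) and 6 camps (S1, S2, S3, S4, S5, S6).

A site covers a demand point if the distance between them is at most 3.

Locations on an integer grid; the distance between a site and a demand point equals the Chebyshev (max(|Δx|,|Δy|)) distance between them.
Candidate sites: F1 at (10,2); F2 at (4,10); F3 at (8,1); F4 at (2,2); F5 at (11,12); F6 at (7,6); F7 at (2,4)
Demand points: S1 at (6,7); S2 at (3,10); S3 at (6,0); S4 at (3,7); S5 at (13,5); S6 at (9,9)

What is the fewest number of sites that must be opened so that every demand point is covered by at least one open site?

Coverage sets (demand points within 3 of each site):
  F1: {S5}
  F2: {S1, S2, S4}
  F3: {S3}
  F4: {}
  F5: {S6}
  F6: {S1, S6}
  F7: {S4}
No 3 sites suffice: every size-3 union leaves at least one demand point uncovered.
But {F1, F2, F3, F5} covers everything, so the minimum is 4.

4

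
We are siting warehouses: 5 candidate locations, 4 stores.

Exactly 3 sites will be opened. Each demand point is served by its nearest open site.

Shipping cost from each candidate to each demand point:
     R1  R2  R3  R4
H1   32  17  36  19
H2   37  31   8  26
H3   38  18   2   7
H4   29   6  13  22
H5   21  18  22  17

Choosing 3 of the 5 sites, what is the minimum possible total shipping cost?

36

Open {H3, H4, H5}.
  R1→H5 21, R2→H4 6, R3→H3 2, R4→H3 7  ⇒ total 36.
Compare {H1, H3, H4}: total 44.
Compare {H2, H3, H4}: total 44.
No size-3 selection does better; minimum is 36.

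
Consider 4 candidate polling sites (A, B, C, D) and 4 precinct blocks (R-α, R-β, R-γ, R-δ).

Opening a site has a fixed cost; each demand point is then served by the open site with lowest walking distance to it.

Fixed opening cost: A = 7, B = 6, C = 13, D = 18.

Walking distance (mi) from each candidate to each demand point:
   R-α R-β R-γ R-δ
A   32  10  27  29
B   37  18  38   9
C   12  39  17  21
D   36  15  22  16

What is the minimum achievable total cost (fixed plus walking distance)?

74

Open {A, B, C}: assign each demand point to its cheapest open site.
  R-α→C 12, R-β→A 10, R-γ→C 17, R-δ→B 9
  walking distance 48, fixed 26 → total 74.
Compare {B, C}: walking distance 56 + fixed 19 = 75.
Compare {A, C}: walking distance 60 + fixed 20 = 80.
Compare {B, C, D}: walking distance 53 + fixed 37 = 90.
All other subsets cost ≥ 75. Minimum total cost: 74.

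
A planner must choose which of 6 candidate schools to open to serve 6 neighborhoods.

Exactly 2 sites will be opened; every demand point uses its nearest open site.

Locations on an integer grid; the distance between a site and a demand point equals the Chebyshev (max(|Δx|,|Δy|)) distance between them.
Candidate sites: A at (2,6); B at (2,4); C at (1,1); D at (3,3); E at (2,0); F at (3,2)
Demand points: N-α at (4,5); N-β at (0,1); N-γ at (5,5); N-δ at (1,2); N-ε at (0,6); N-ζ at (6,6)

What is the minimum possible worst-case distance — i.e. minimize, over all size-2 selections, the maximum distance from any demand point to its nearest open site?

Open {A, D}.
  Farthest demand point is N-β at distance 3 (to D); all others are ≤ 3.
With {B, D} the worst case is 3.
With {C, D} the worst case is 3.
No size-2 selection achieves below 3.

3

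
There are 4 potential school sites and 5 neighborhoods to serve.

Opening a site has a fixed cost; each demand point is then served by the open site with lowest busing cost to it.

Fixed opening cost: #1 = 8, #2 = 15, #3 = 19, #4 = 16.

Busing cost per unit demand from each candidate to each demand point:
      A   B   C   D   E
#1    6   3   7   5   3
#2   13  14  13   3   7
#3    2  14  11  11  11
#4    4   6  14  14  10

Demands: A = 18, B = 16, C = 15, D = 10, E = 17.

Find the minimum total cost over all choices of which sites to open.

312

Open {#1, #2, #3}: assign each demand point to its cheapest open site.
  A→#3 18×2=36, B→#1 16×3=48, C→#1 15×7=105, D→#2 10×3=30, E→#1 17×3=51
  busing cost 270, fixed 42 → total 312.
Compare {#1, #3}: busing cost 290 + fixed 27 = 317.
Compare {#1, #2, #3, #4}: busing cost 270 + fixed 58 = 328.
Compare {#1, #3, #4}: busing cost 290 + fixed 43 = 333.
All other subsets cost ≥ 317. Minimum total cost: 312.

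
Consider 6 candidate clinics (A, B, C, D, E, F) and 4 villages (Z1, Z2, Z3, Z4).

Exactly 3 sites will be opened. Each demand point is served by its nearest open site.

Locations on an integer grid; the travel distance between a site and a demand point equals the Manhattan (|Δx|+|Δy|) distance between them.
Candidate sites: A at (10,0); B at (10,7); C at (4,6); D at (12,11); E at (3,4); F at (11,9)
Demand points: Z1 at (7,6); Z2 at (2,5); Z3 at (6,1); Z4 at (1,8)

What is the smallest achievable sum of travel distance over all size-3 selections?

Open {A, C, E}.
  Z1→C 3, Z2→E 2, Z3→A 5, Z4→C 5  ⇒ total 15.
Compare {A, B, C}: total 16.
Compare {A, C, D}: total 16.
No size-3 selection does better; minimum is 15.

15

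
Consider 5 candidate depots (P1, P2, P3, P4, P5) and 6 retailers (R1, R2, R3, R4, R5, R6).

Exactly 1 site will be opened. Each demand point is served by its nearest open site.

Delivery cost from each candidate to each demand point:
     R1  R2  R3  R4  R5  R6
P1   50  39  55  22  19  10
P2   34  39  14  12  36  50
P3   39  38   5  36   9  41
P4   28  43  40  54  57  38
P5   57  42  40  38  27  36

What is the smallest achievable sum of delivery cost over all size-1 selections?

168

Open {P3}.
  R1→P3 39, R2→P3 38, R3→P3 5, R4→P3 36, R5→P3 9, R6→P3 41  ⇒ total 168.
Compare {P2}: total 185.
Compare {P1}: total 195.
No size-1 selection does better; minimum is 168.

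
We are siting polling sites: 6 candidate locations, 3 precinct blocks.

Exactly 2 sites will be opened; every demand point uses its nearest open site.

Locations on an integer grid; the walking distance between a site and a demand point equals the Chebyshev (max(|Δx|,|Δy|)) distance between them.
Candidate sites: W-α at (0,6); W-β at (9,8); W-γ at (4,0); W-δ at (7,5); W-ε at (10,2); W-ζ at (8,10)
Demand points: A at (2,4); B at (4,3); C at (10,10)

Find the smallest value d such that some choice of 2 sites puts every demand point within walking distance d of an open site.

4

Open {W-α, W-β}.
  Farthest demand point is B at walking distance 4 (to W-α); all others are ≤ 4.
With {W-α, W-ζ} the worst case is 4.
With {W-β, W-γ} the worst case is 4.
No size-2 selection achieves below 4.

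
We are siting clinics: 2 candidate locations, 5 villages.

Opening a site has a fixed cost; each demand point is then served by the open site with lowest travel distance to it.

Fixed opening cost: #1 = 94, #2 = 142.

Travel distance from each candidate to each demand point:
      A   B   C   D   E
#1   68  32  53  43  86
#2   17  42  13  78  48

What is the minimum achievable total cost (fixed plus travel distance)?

Open {#2}: assign each demand point to its cheapest open site.
  A→#2 17, B→#2 42, C→#2 13, D→#2 78, E→#2 48
  travel distance 198, fixed 142 → total 340.
Compare {#1}: travel distance 282 + fixed 94 = 376.
Compare {#1, #2}: travel distance 153 + fixed 236 = 389.

340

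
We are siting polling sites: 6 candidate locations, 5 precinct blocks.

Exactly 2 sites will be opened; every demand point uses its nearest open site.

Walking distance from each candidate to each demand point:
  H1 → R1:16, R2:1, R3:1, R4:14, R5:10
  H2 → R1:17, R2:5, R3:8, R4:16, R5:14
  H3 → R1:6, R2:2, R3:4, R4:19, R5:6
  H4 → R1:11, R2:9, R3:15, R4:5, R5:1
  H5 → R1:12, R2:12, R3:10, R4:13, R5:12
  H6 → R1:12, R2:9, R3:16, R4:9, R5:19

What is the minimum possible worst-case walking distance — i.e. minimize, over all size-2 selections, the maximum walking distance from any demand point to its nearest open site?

Open {H3, H4}.
  Farthest demand point is R1 at walking distance 6 (to H3); all others are ≤ 6.
With {H3, H6} the worst case is 9.
With {H1, H4} the worst case is 11.
No size-2 selection achieves below 6.

6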